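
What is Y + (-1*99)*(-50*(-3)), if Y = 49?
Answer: -14801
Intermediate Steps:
Y + (-1*99)*(-50*(-3)) = 49 + (-1*99)*(-50*(-3)) = 49 - 99*150 = 49 - 14850 = -14801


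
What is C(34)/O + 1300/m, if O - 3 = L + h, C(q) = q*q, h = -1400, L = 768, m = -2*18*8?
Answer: -16921/2664 ≈ -6.3517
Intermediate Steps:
m = -288 (m = -36*8 = -288)
C(q) = q**2
O = -629 (O = 3 + (768 - 1400) = 3 - 632 = -629)
C(34)/O + 1300/m = 34**2/(-629) + 1300/(-288) = 1156*(-1/629) + 1300*(-1/288) = -68/37 - 325/72 = -16921/2664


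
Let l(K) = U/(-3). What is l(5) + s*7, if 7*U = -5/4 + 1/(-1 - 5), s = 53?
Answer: 93509/252 ≈ 371.07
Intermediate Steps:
U = -17/84 (U = (-5/4 + 1/(-1 - 5))/7 = (-5*1/4 + 1/(-6))/7 = (-5/4 + 1*(-1/6))/7 = (-5/4 - 1/6)/7 = (1/7)*(-17/12) = -17/84 ≈ -0.20238)
l(K) = 17/252 (l(K) = -17/84/(-3) = -17/84*(-1/3) = 17/252)
l(5) + s*7 = 17/252 + 53*7 = 17/252 + 371 = 93509/252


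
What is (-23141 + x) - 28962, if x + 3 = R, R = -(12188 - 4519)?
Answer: -59775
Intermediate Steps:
R = -7669 (R = -1*7669 = -7669)
x = -7672 (x = -3 - 7669 = -7672)
(-23141 + x) - 28962 = (-23141 - 7672) - 28962 = -30813 - 28962 = -59775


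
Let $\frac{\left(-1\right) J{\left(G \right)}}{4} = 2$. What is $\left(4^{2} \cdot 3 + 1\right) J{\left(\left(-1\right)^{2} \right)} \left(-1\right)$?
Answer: $392$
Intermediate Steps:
$J{\left(G \right)} = -8$ ($J{\left(G \right)} = \left(-4\right) 2 = -8$)
$\left(4^{2} \cdot 3 + 1\right) J{\left(\left(-1\right)^{2} \right)} \left(-1\right) = \left(4^{2} \cdot 3 + 1\right) \left(-8\right) \left(-1\right) = \left(16 \cdot 3 + 1\right) \left(-8\right) \left(-1\right) = \left(48 + 1\right) \left(-8\right) \left(-1\right) = 49 \left(-8\right) \left(-1\right) = \left(-392\right) \left(-1\right) = 392$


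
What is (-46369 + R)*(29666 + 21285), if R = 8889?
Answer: -1909643480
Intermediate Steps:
(-46369 + R)*(29666 + 21285) = (-46369 + 8889)*(29666 + 21285) = -37480*50951 = -1909643480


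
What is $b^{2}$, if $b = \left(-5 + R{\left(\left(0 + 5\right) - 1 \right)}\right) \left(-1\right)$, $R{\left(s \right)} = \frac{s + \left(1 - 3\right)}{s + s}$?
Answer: $\frac{361}{16} \approx 22.563$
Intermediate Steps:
$R{\left(s \right)} = \frac{-2 + s}{2 s}$ ($R{\left(s \right)} = \frac{s + \left(1 - 3\right)}{2 s} = \left(s - 2\right) \frac{1}{2 s} = \left(-2 + s\right) \frac{1}{2 s} = \frac{-2 + s}{2 s}$)
$b = \frac{19}{4}$ ($b = \left(-5 + \frac{-2 + \left(\left(0 + 5\right) - 1\right)}{2 \left(\left(0 + 5\right) - 1\right)}\right) \left(-1\right) = \left(-5 + \frac{-2 + \left(5 - 1\right)}{2 \left(5 - 1\right)}\right) \left(-1\right) = \left(-5 + \frac{-2 + 4}{2 \cdot 4}\right) \left(-1\right) = \left(-5 + \frac{1}{2} \cdot \frac{1}{4} \cdot 2\right) \left(-1\right) = \left(-5 + \frac{1}{4}\right) \left(-1\right) = \left(- \frac{19}{4}\right) \left(-1\right) = \frac{19}{4} \approx 4.75$)
$b^{2} = \left(\frac{19}{4}\right)^{2} = \frac{361}{16}$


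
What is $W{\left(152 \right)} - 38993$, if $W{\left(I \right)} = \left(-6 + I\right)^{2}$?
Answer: $-17677$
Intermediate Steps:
$W{\left(152 \right)} - 38993 = \left(-6 + 152\right)^{2} - 38993 = 146^{2} - 38993 = 21316 - 38993 = -17677$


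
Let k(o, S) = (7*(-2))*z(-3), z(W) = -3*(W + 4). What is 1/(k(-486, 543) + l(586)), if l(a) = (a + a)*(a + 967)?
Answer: 1/1820158 ≈ 5.4940e-7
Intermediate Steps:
z(W) = -12 - 3*W (z(W) = -3*(4 + W) = -12 - 3*W)
l(a) = 2*a*(967 + a) (l(a) = (2*a)*(967 + a) = 2*a*(967 + a))
k(o, S) = 42 (k(o, S) = (7*(-2))*(-12 - 3*(-3)) = -14*(-12 + 9) = -14*(-3) = 42)
1/(k(-486, 543) + l(586)) = 1/(42 + 2*586*(967 + 586)) = 1/(42 + 2*586*1553) = 1/(42 + 1820116) = 1/1820158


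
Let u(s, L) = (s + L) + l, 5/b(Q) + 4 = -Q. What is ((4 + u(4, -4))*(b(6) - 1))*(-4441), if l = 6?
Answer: 66615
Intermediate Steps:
b(Q) = 5/(-4 - Q)
u(s, L) = 6 + L + s (u(s, L) = (s + L) + 6 = (L + s) + 6 = 6 + L + s)
((4 + u(4, -4))*(b(6) - 1))*(-4441) = ((4 + (6 - 4 + 4))*(-5/(4 + 6) - 1))*(-4441) = ((4 + 6)*(-5/10 - 1))*(-4441) = (10*(-5*⅒ - 1))*(-4441) = (10*(-½ - 1))*(-4441) = (10*(-3/2))*(-4441) = -15*(-4441) = 66615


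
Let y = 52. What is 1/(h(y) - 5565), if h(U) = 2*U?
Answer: -1/5461 ≈ -0.00018312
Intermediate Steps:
1/(h(y) - 5565) = 1/(2*52 - 5565) = 1/(104 - 5565) = 1/(-5461) = -1/5461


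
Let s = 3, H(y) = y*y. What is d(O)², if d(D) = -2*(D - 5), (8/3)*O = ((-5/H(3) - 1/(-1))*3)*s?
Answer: 49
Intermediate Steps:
H(y) = y²
O = 3/2 (O = 3*(((-5/(3²) - 1/(-1))*3)*3)/8 = 3*(((-5/9 - 1*(-1))*3)*3)/8 = 3*(((-5*⅑ + 1)*3)*3)/8 = 3*(((-5/9 + 1)*3)*3)/8 = 3*(((4/9)*3)*3)/8 = 3*((4/3)*3)/8 = (3/8)*4 = 3/2 ≈ 1.5000)
d(D) = 10 - 2*D (d(D) = -2*(-5 + D) = 10 - 2*D)
d(O)² = (10 - 2*3/2)² = (10 - 3)² = 7² = 49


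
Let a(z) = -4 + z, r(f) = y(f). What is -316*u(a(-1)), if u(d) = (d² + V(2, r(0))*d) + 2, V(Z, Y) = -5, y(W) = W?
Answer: -16432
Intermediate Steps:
r(f) = f
u(d) = 2 + d² - 5*d (u(d) = (d² - 5*d) + 2 = 2 + d² - 5*d)
-316*u(a(-1)) = -316*(2 + (-4 - 1)² - 5*(-4 - 1)) = -316*(2 + (-5)² - 5*(-5)) = -316*(2 + 25 + 25) = -316*52 = -16432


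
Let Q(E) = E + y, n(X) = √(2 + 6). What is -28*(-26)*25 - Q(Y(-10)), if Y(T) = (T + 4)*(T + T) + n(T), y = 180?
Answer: 17900 - 2*√2 ≈ 17897.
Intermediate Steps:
n(X) = 2*√2 (n(X) = √8 = 2*√2)
Y(T) = 2*√2 + 2*T*(4 + T) (Y(T) = (T + 4)*(T + T) + 2*√2 = (4 + T)*(2*T) + 2*√2 = 2*T*(4 + T) + 2*√2 = 2*√2 + 2*T*(4 + T))
Q(E) = 180 + E (Q(E) = E + 180 = 180 + E)
-28*(-26)*25 - Q(Y(-10)) = -28*(-26)*25 - (180 + (2*√2 + 2*(-10)² + 8*(-10))) = 728*25 - (180 + (2*√2 + 2*100 - 80)) = 18200 - (180 + (2*√2 + 200 - 80)) = 18200 - (180 + (120 + 2*√2)) = 18200 - (300 + 2*√2) = 18200 + (-300 - 2*√2) = 17900 - 2*√2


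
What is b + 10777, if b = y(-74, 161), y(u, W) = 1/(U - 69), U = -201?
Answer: 2909789/270 ≈ 10777.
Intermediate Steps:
y(u, W) = -1/270 (y(u, W) = 1/(-201 - 69) = 1/(-270) = -1/270)
b = -1/270 ≈ -0.0037037
b + 10777 = -1/270 + 10777 = 2909789/270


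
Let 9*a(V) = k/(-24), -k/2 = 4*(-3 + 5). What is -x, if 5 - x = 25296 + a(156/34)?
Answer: 682859/27 ≈ 25291.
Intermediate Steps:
k = -16 (k = -8*(-3 + 5) = -8*2 = -2*8 = -16)
a(V) = 2/27 (a(V) = (-16/(-24))/9 = (-16*(-1/24))/9 = (⅑)*(⅔) = 2/27)
x = -682859/27 (x = 5 - (25296 + 2/27) = 5 - 1*682994/27 = 5 - 682994/27 = -682859/27 ≈ -25291.)
-x = -1*(-682859/27) = 682859/27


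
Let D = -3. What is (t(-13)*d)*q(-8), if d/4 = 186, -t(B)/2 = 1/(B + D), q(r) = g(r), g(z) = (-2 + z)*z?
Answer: 7440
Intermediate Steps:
g(z) = z*(-2 + z)
q(r) = r*(-2 + r)
t(B) = -2/(-3 + B) (t(B) = -2/(B - 3) = -2/(-3 + B))
d = 744 (d = 4*186 = 744)
(t(-13)*d)*q(-8) = (-2/(-3 - 13)*744)*(-8*(-2 - 8)) = (-2/(-16)*744)*(-8*(-10)) = (-2*(-1/16)*744)*80 = ((⅛)*744)*80 = 93*80 = 7440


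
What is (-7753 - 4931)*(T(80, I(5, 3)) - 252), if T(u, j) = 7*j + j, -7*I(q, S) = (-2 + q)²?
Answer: 3326832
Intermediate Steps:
I(q, S) = -(-2 + q)²/7
T(u, j) = 8*j
(-7753 - 4931)*(T(80, I(5, 3)) - 252) = (-7753 - 4931)*(8*(-(-2 + 5)²/7) - 252) = -12684*(8*(-⅐*3²) - 252) = -12684*(8*(-⅐*9) - 252) = -12684*(8*(-9/7) - 252) = -12684*(-72/7 - 252) = -12684*(-1836/7) = 3326832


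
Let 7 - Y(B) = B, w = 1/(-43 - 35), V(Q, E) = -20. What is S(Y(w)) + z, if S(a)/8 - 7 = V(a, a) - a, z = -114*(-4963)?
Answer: 22059254/39 ≈ 5.6562e+5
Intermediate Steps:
w = -1/78 (w = 1/(-78) = -1/78 ≈ -0.012821)
z = 565782
Y(B) = 7 - B
S(a) = -104 - 8*a (S(a) = 56 + 8*(-20 - a) = 56 + (-160 - 8*a) = -104 - 8*a)
S(Y(w)) + z = (-104 - 8*(7 - 1*(-1/78))) + 565782 = (-104 - 8*(7 + 1/78)) + 565782 = (-104 - 8*547/78) + 565782 = (-104 - 2188/39) + 565782 = -6244/39 + 565782 = 22059254/39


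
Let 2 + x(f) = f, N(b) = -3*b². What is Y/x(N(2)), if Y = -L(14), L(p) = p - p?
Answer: 0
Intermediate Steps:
L(p) = 0
x(f) = -2 + f
Y = 0 (Y = -1*0 = 0)
Y/x(N(2)) = 0/(-2 - 3*2²) = 0/(-2 - 3*4) = 0/(-2 - 12) = 0/(-14) = 0*(-1/14) = 0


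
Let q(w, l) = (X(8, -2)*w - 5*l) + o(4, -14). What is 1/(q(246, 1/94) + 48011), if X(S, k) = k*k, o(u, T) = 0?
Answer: 94/4605525 ≈ 2.0410e-5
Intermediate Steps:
X(S, k) = k²
q(w, l) = -5*l + 4*w (q(w, l) = ((-2)²*w - 5*l) + 0 = (4*w - 5*l) + 0 = (-5*l + 4*w) + 0 = -5*l + 4*w)
1/(q(246, 1/94) + 48011) = 1/((-5/94 + 4*246) + 48011) = 1/((-5*1/94 + 984) + 48011) = 1/((-5/94 + 984) + 48011) = 1/(92491/94 + 48011) = 1/(4605525/94) = 94/4605525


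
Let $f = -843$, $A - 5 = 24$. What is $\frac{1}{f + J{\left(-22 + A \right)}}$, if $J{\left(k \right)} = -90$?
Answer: $- \frac{1}{933} \approx -0.0010718$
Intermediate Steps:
$A = 29$ ($A = 5 + 24 = 29$)
$\frac{1}{f + J{\left(-22 + A \right)}} = \frac{1}{-843 - 90} = \frac{1}{-933} = - \frac{1}{933}$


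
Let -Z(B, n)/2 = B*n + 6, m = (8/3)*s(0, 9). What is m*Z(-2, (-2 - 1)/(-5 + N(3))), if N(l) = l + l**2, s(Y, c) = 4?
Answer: -1024/7 ≈ -146.29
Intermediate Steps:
m = 32/3 (m = (8/3)*4 = 32/3 ≈ 10.667)
Z(B, n) = -12 - 2*B*n (Z(B, n) = -2*(B*n + 6) = -2*(6 + B*n) = -12 - 2*B*n)
m*Z(-2, (-2 - 1)/(-5 + N(3))) = 32*(-12 - 2*(-2)*(-2 - 1)/(-5 + 3*(1 + 3)))/3 = 32*(-12 - 2*(-2)*(-3/(-5 + 3*4)))/3 = 32*(-12 - 2*(-2)*(-3/(-5 + 12)))/3 = 32*(-12 - 2*(-2)*(-3/7))/3 = 32*(-12 - 12/7)/3 = (32/3)*(-96/7) = -1024/7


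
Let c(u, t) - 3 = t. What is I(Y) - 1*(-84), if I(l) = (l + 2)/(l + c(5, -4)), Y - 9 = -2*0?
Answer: 683/8 ≈ 85.375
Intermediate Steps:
c(u, t) = 3 + t
Y = 9 (Y = 9 - 2*0 = 9 + 0 = 9)
I(l) = (2 + l)/(-1 + l) (I(l) = (l + 2)/(l + (3 - 4)) = (2 + l)/(l - 1) = (2 + l)/(-1 + l))
I(Y) - 1*(-84) = (2 + 9)/(-1 + 9) - 1*(-84) = 11/8 + 84 = 683/8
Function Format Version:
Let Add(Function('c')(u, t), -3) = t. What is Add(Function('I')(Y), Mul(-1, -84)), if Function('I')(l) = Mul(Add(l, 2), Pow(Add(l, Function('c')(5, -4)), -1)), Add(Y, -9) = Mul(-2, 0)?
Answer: Rational(683, 8) ≈ 85.375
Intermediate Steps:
Function('c')(u, t) = Add(3, t)
Y = 9 (Y = Add(9, Mul(-2, 0)) = Add(9, 0) = 9)
Function('I')(l) = Mul(Pow(Add(-1, l), -1), Add(2, l)) (Function('I')(l) = Mul(Add(l, 2), Pow(Add(l, Add(3, -4)), -1)) = Mul(Add(2, l), Pow(Add(l, -1), -1)) = Mul(Add(2, l), Pow(Add(-1, l), -1)) = Mul(Pow(Add(-1, l), -1), Add(2, l)))
Add(Function('I')(Y), Mul(-1, -84)) = Add(Mul(Pow(Add(-1, 9), -1), Add(2, 9)), Mul(-1, -84)) = Add(Mul(Pow(8, -1), 11), 84) = Add(Mul(Rational(1, 8), 11), 84) = Add(Rational(11, 8), 84) = Rational(683, 8)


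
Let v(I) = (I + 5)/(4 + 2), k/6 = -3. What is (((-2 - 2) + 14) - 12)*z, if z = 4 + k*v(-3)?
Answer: 4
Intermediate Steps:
k = -18 (k = 6*(-3) = -18)
v(I) = ⅚ + I/6 (v(I) = (5 + I)/6 = (5 + I)*(⅙) = ⅚ + I/6)
z = -2 (z = 4 - 18*(⅚ + (⅙)*(-3)) = 4 - 18*(⅚ - ½) = 4 - 18*⅓ = 4 - 6 = -2)
(((-2 - 2) + 14) - 12)*z = (((-2 - 2) + 14) - 12)*(-2) = ((-4 + 14) - 12)*(-2) = (10 - 12)*(-2) = -2*(-2) = 4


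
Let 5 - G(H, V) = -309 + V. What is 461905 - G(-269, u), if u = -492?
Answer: 461099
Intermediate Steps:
G(H, V) = 314 - V (G(H, V) = 5 - (-309 + V) = 5 + (309 - V) = 314 - V)
461905 - G(-269, u) = 461905 - (314 - 1*(-492)) = 461905 - (314 + 492) = 461905 - 1*806 = 461905 - 806 = 461099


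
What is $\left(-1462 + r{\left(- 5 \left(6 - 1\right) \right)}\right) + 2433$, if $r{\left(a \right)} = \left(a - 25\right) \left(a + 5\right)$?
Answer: $1971$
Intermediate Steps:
$r{\left(a \right)} = \left(-25 + a\right) \left(5 + a\right)$
$\left(-1462 + r{\left(- 5 \left(6 - 1\right) \right)}\right) + 2433 = \left(-1462 - \left(125 - 25 \left(6 - 1\right)^{2} + 20 \left(-5\right) \left(6 - 1\right)\right)\right) + 2433 = \left(-1462 - \left(125 - 625 + 20 \left(-5\right) 5\right)\right) + 2433 = \left(-1462 - \left(-375 - 625\right)\right) + 2433 = \left(-1462 + \left(-125 + 625 + 500\right)\right) + 2433 = \left(-1462 + 1000\right) + 2433 = -462 + 2433 = 1971$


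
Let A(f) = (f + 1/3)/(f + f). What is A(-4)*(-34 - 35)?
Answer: -253/8 ≈ -31.625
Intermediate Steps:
A(f) = (⅓ + f)/(2*f) (A(f) = (f + ⅓)/((2*f)) = (⅓ + f)*(1/(2*f)) = (⅓ + f)/(2*f))
A(-4)*(-34 - 35) = ((⅙)*(1 + 3*(-4))/(-4))*(-34 - 35) = ((⅙)*(-¼)*(1 - 12))*(-69) = ((⅙)*(-¼)*(-11))*(-69) = (11/24)*(-69) = -253/8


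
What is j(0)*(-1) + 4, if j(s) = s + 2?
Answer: 2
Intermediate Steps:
j(s) = 2 + s
j(0)*(-1) + 4 = (2 + 0)*(-1) + 4 = 2*(-1) + 4 = -2 + 4 = 2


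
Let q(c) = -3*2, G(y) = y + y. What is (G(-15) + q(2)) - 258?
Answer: -294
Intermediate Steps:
G(y) = 2*y
q(c) = -6
(G(-15) + q(2)) - 258 = (2*(-15) - 6) - 258 = (-30 - 6) - 258 = -36 - 258 = -294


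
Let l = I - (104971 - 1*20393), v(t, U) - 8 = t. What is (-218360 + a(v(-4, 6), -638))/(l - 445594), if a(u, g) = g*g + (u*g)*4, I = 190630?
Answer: -89238/169771 ≈ -0.52564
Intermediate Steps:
v(t, U) = 8 + t
a(u, g) = g² + 4*g*u (a(u, g) = g² + (g*u)*4 = g² + 4*g*u)
l = 106052 (l = 190630 - (104971 - 1*20393) = 190630 - (104971 - 20393) = 190630 - 1*84578 = 190630 - 84578 = 106052)
(-218360 + a(v(-4, 6), -638))/(l - 445594) = (-218360 - 638*(-638 + 4*(8 - 4)))/(106052 - 445594) = (-218360 - 638*(-638 + 4*4))/(-339542) = (-218360 - 638*(-638 + 16))*(-1/339542) = (-218360 - 638*(-622))*(-1/339542) = (-218360 + 396836)*(-1/339542) = 178476*(-1/339542) = -89238/169771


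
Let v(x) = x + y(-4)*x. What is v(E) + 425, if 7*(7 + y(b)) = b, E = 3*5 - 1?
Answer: 333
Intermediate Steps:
E = 14 (E = 15 - 1 = 14)
y(b) = -7 + b/7
v(x) = -46*x/7 (v(x) = x + (-7 + (1/7)*(-4))*x = x + (-7 - 4/7)*x = x - 53*x/7 = -46*x/7)
v(E) + 425 = -46/7*14 + 425 = -92 + 425 = 333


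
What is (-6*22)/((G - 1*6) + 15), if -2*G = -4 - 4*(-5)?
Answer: -132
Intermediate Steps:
G = -8 (G = -(-4 - 4*(-5))/2 = -(-4 + 20)/2 = -1/2*16 = -8)
(-6*22)/((G - 1*6) + 15) = (-6*22)/((-8 - 1*6) + 15) = -132/((-8 - 6) + 15) = -132/(-14 + 15) = -132/1 = -132*1 = -132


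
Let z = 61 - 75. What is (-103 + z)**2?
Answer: 13689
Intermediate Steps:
z = -14
(-103 + z)**2 = (-103 - 14)**2 = (-117)**2 = 13689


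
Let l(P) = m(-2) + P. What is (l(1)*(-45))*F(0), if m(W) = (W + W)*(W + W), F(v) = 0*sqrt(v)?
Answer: 0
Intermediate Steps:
F(v) = 0
m(W) = 4*W**2 (m(W) = (2*W)*(2*W) = 4*W**2)
l(P) = 16 + P (l(P) = 4*(-2)**2 + P = 4*4 + P = 16 + P)
(l(1)*(-45))*F(0) = ((16 + 1)*(-45))*0 = (17*(-45))*0 = -765*0 = 0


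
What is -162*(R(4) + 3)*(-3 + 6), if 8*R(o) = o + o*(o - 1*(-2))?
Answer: -3159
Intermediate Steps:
R(o) = o/8 + o*(2 + o)/8 (R(o) = (o + o*(o - 1*(-2)))/8 = (o + o*(o + 2))/8 = (o + o*(2 + o))/8 = o/8 + o*(2 + o)/8)
-162*(R(4) + 3)*(-3 + 6) = -162*((⅛)*4*(3 + 4) + 3)*(-3 + 6) = -162*((⅛)*4*7 + 3)*3 = -162*(7/2 + 3)*3 = -1053*3 = -162*39/2 = -3159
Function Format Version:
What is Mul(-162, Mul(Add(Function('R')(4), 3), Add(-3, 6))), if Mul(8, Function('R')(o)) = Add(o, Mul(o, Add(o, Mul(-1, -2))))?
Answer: -3159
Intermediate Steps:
Function('R')(o) = Add(Mul(Rational(1, 8), o), Mul(Rational(1, 8), o, Add(2, o))) (Function('R')(o) = Mul(Rational(1, 8), Add(o, Mul(o, Add(o, Mul(-1, -2))))) = Mul(Rational(1, 8), Add(o, Mul(o, Add(o, 2)))) = Mul(Rational(1, 8), Add(o, Mul(o, Add(2, o)))) = Add(Mul(Rational(1, 8), o), Mul(Rational(1, 8), o, Add(2, o))))
Mul(-162, Mul(Add(Function('R')(4), 3), Add(-3, 6))) = Mul(-162, Mul(Add(Mul(Rational(1, 8), 4, Add(3, 4)), 3), Add(-3, 6))) = Mul(-162, Mul(Add(Mul(Rational(1, 8), 4, 7), 3), 3)) = Mul(-162, Mul(Add(Rational(7, 2), 3), 3)) = Mul(-162, Mul(Rational(13, 2), 3)) = Mul(-162, Rational(39, 2)) = -3159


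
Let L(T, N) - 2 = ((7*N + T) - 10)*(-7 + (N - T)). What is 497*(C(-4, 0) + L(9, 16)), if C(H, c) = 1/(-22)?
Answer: 21371/22 ≈ 971.41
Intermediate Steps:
C(H, c) = -1/22
L(T, N) = 2 + (-10 + T + 7*N)*(-7 + N - T) (L(T, N) = 2 + ((7*N + T) - 10)*(-7 + (N - T)) = 2 + ((T + 7*N) - 10)*(-7 + N - T) = 2 + (-10 + T + 7*N)*(-7 + N - T))
497*(C(-4, 0) + L(9, 16)) = 497*(-1/22 + (72 - 1*9² - 59*16 + 3*9 + 7*16² - 6*16*9)) = 497*(-1/22 + (72 - 1*81 - 944 + 27 + 7*256 - 864)) = 497*(-1/22 + (72 - 81 - 944 + 27 + 1792 - 864)) = 497*(-1/22 + 2) = 497*(43/22) = 21371/22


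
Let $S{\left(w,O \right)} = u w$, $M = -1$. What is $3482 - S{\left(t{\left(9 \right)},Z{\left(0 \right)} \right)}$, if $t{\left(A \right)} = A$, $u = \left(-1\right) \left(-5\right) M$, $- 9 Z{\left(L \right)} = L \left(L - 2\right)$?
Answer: $3527$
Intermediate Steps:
$Z{\left(L \right)} = - \frac{L \left(-2 + L\right)}{9}$ ($Z{\left(L \right)} = - \frac{L \left(L - 2\right)}{9} = - \frac{L \left(-2 + L\right)}{9}$)
$u = -5$ ($u = \left(-1\right) \left(-5\right) \left(-1\right) = 5 \left(-1\right) = -5$)
$S{\left(w,O \right)} = - 5 w$
$3482 - S{\left(t{\left(9 \right)},Z{\left(0 \right)} \right)} = 3482 - \left(-5\right) 9 = 3482 - -45 = 3482 + 45 = 3527$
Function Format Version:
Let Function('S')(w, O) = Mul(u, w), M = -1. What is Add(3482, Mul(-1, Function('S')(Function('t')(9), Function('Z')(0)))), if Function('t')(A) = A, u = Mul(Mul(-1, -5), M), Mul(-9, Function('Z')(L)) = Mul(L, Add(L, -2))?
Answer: 3527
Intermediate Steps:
Function('Z')(L) = Mul(Rational(-1, 9), L, Add(-2, L)) (Function('Z')(L) = Mul(Rational(-1, 9), Mul(L, Add(L, -2))) = Mul(Rational(-1, 9), Mul(L, Add(-2, L))) = Mul(Rational(-1, 9), L, Add(-2, L)))
u = -5 (u = Mul(Mul(-1, -5), -1) = Mul(5, -1) = -5)
Function('S')(w, O) = Mul(-5, w)
Add(3482, Mul(-1, Function('S')(Function('t')(9), Function('Z')(0)))) = Add(3482, Mul(-1, Mul(-5, 9))) = Add(3482, Mul(-1, -45)) = Add(3482, 45) = 3527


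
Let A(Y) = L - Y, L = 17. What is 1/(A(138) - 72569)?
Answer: -1/72690 ≈ -1.3757e-5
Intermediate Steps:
A(Y) = 17 - Y
1/(A(138) - 72569) = 1/((17 - 1*138) - 72569) = 1/((17 - 138) - 72569) = 1/(-121 - 72569) = 1/(-72690) = -1/72690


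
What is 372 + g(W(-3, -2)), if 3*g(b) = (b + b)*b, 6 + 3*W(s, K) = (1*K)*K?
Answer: 10052/27 ≈ 372.30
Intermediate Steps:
W(s, K) = -2 + K**2/3 (W(s, K) = -2 + ((1*K)*K)/3 = -2 + (K*K)/3 = -2 + K**2/3)
g(b) = 2*b**2/3 (g(b) = ((b + b)*b)/3 = ((2*b)*b)/3 = (2*b**2)/3 = 2*b**2/3)
372 + g(W(-3, -2)) = 372 + 2*(-2 + (1/3)*(-2)**2)**2/3 = 372 + 2*(-2 + (1/3)*4)**2/3 = 372 + 2*(-2 + 4/3)**2/3 = 372 + 2*(-2/3)**2/3 = 372 + (2/3)*(4/9) = 372 + 8/27 = 10052/27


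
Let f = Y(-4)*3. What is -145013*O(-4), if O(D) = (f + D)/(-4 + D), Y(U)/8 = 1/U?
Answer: -725065/4 ≈ -1.8127e+5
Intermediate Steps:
Y(U) = 8/U
f = -6 (f = (8/(-4))*3 = (8*(-1/4))*3 = -2*3 = -6)
O(D) = (-6 + D)/(-4 + D)
-145013*O(-4) = -145013*(-6 - 4)/(-4 - 4) = -145013*(-10)/(-8) = -(-145013)*(-10)/8 = -145013*5/4 = -725065/4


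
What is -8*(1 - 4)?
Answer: 24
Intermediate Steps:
-8*(1 - 4) = -8*(-3) = 24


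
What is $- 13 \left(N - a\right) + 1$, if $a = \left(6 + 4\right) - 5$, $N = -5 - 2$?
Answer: $157$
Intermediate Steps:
$N = -7$ ($N = -5 - 2 = -7$)
$a = 5$ ($a = 10 - 5 = 5$)
$- 13 \left(N - a\right) + 1 = - 13 \left(-7 - 5\right) + 1 = \left(-13\right) \left(-12\right) + 1 = 156 + 1 = 157$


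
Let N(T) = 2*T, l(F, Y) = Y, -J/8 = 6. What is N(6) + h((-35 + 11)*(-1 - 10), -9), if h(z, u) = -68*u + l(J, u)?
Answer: 615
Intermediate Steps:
J = -48 (J = -8*6 = -48)
h(z, u) = -67*u (h(z, u) = -68*u + u = -67*u)
N(6) + h((-35 + 11)*(-1 - 10), -9) = 2*6 - 67*(-9) = 12 + 603 = 615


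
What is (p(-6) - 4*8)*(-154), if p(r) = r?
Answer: 5852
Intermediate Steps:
(p(-6) - 4*8)*(-154) = (-6 - 4*8)*(-154) = (-6 - 32)*(-154) = -38*(-154) = 5852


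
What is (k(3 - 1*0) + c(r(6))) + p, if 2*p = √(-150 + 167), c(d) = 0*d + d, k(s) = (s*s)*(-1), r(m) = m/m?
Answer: -8 + √17/2 ≈ -5.9384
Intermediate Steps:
r(m) = 1
k(s) = -s² (k(s) = s²*(-1) = -s²)
c(d) = d (c(d) = 0 + d = d)
p = √17/2 (p = √(-150 + 167)/2 = √17/2 ≈ 2.0616)
(k(3 - 1*0) + c(r(6))) + p = (-(3 - 1*0)² + 1) + √17/2 = (-(3 + 0)² + 1) + √17/2 = (-1*3² + 1) + √17/2 = (-1*9 + 1) + √17/2 = (-9 + 1) + √17/2 = -8 + √17/2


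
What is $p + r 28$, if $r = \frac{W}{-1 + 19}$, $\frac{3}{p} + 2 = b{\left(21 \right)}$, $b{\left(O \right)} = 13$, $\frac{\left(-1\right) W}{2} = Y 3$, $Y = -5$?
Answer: $\frac{1549}{33} \approx 46.939$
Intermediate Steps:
$W = 30$ ($W = - 2 \left(\left(-5\right) 3\right) = \left(-2\right) \left(-15\right) = 30$)
$p = \frac{3}{11}$ ($p = \frac{3}{-2 + 13} = \frac{3}{11} \approx 0.27273$)
$r = \frac{5}{3}$ ($r = \frac{30}{-1 + 19} = \frac{30}{18} = 30 \cdot \frac{1}{18} = \frac{5}{3} \approx 1.6667$)
$p + r 28 = \frac{3}{11} + \frac{5}{3} \cdot 28 = \frac{3}{11} + \frac{140}{3} = \frac{1549}{33}$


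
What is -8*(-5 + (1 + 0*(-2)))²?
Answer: -128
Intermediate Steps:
-8*(-5 + (1 + 0*(-2)))² = -8*(-5 + (1 + 0))² = -8*(-5 + 1)² = -8*(-4)² = -8*16 = -128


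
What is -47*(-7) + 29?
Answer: 358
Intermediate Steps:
-47*(-7) + 29 = 329 + 29 = 358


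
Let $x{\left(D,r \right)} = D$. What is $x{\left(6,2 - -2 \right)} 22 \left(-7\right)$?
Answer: $-924$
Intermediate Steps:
$x{\left(6,2 - -2 \right)} 22 \left(-7\right) = 6 \cdot 22 \left(-7\right) = 132 \left(-7\right) = -924$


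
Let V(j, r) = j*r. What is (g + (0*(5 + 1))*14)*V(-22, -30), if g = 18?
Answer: 11880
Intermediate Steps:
(g + (0*(5 + 1))*14)*V(-22, -30) = (18 + (0*(5 + 1))*14)*(-22*(-30)) = (18 + (0*6)*14)*660 = (18 + 0*14)*660 = (18 + 0)*660 = 18*660 = 11880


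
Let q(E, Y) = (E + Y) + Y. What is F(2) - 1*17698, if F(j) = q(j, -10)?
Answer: -17716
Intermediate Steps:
q(E, Y) = E + 2*Y
F(j) = -20 + j (F(j) = j + 2*(-10) = j - 20 = -20 + j)
F(2) - 1*17698 = (-20 + 2) - 1*17698 = -18 - 17698 = -17716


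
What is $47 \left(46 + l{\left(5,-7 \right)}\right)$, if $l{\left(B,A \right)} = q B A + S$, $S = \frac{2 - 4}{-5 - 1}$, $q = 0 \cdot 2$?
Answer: $\frac{6533}{3} \approx 2177.7$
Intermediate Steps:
$q = 0$
$S = \frac{1}{3}$ ($S = - \frac{2}{-6} = \left(-2\right) \left(- \frac{1}{6}\right) = \frac{1}{3} \approx 0.33333$)
$l{\left(B,A \right)} = \frac{1}{3}$ ($l{\left(B,A \right)} = 0 B A + \frac{1}{3} = 0 A + \frac{1}{3} = 0 + \frac{1}{3} = \frac{1}{3}$)
$47 \left(46 + l{\left(5,-7 \right)}\right) = 47 \left(46 + \frac{1}{3}\right) = 47 \cdot \frac{139}{3} = \frac{6533}{3}$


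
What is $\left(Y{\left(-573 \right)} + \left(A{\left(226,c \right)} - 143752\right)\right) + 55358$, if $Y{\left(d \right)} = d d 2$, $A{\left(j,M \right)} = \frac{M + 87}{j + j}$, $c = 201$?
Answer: $\frac{64213904}{113} \approx 5.6827 \cdot 10^{5}$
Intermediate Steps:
$A{\left(j,M \right)} = \frac{87 + M}{2 j}$
$Y{\left(d \right)} = 2 d^{2}$ ($Y{\left(d \right)} = d^{2} \cdot 2 = 2 d^{2}$)
$\left(Y{\left(-573 \right)} + \left(A{\left(226,c \right)} - 143752\right)\right) + 55358 = \left(2 \left(-573\right)^{2} - \left(143752 - \frac{87 + 201}{2 \cdot 226}\right)\right) + 55358 = \left(2 \cdot 328329 - \left(143752 - \frac{72}{113}\right)\right) + 55358 = \left(656658 + \left(\frac{72}{113} - 143752\right)\right) + 55358 = \left(656658 - \frac{16243904}{113}\right) + 55358 = \frac{57958450}{113} + 55358 = \frac{64213904}{113}$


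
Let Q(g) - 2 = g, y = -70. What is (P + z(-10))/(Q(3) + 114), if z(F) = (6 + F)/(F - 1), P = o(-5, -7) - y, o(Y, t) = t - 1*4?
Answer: 653/1309 ≈ 0.49885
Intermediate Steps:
Q(g) = 2 + g
o(Y, t) = -4 + t (o(Y, t) = t - 4 = -4 + t)
P = 59 (P = (-4 - 7) - 1*(-70) = -11 + 70 = 59)
z(F) = (6 + F)/(-1 + F)
(P + z(-10))/(Q(3) + 114) = (59 + (6 - 10)/(-1 - 10))/((2 + 3) + 114) = (59 - 4/(-11))/(5 + 114) = (59 - 1/11*(-4))/119 = (59 + 4/11)*(1/119) = (653/11)*(1/119) = 653/1309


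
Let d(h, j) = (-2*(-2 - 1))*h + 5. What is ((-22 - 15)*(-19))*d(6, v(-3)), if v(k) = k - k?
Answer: 28823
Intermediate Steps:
v(k) = 0
d(h, j) = 5 + 6*h (d(h, j) = (-2*(-3))*h + 5 = 6*h + 5 = 5 + 6*h)
((-22 - 15)*(-19))*d(6, v(-3)) = ((-22 - 15)*(-19))*(5 + 6*6) = (-37*(-19))*(5 + 36) = 703*41 = 28823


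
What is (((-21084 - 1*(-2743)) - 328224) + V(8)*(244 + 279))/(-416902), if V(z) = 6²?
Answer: 327737/416902 ≈ 0.78613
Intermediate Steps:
V(z) = 36
(((-21084 - 1*(-2743)) - 328224) + V(8)*(244 + 279))/(-416902) = (((-21084 - 1*(-2743)) - 328224) + 36*(244 + 279))/(-416902) = (((-21084 + 2743) - 328224) + 36*523)*(-1/416902) = ((-18341 - 328224) + 18828)*(-1/416902) = (-346565 + 18828)*(-1/416902) = -327737*(-1/416902) = 327737/416902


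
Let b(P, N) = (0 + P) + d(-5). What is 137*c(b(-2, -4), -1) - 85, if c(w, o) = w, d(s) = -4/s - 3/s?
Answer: -836/5 ≈ -167.20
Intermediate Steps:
d(s) = -7/s
b(P, N) = 7/5 + P (b(P, N) = (0 + P) - 7/(-5) = P - 7*(-⅕) = P + 7/5 = 7/5 + P)
137*c(b(-2, -4), -1) - 85 = 137*(7/5 - 2) - 85 = 137*(-⅗) - 85 = -411/5 - 85 = -836/5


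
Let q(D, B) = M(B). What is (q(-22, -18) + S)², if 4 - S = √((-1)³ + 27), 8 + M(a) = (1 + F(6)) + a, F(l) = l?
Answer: (15 + √26)² ≈ 403.97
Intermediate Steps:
M(a) = -1 + a (M(a) = -8 + ((1 + 6) + a) = -8 + (7 + a) = -1 + a)
q(D, B) = -1 + B
S = 4 - √26 (S = 4 - √((-1)³ + 27) = 4 - √(-1 + 27) = 4 - √26 ≈ -1.0990)
(q(-22, -18) + S)² = ((-1 - 18) + (4 - √26))² = (-19 + (4 - √26))² = (-15 - √26)²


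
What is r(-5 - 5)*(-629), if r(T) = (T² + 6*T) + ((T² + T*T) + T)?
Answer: -144670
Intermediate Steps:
r(T) = 3*T² + 7*T (r(T) = (T² + 6*T) + ((T² + T²) + T) = (T² + 6*T) + (2*T² + T) = (T² + 6*T) + (T + 2*T²) = 3*T² + 7*T)
r(-5 - 5)*(-629) = ((-5 - 5)*(7 + 3*(-5 - 5)))*(-629) = -10*(7 + 3*(-10))*(-629) = -10*(7 - 30)*(-629) = -10*(-23)*(-629) = 230*(-629) = -144670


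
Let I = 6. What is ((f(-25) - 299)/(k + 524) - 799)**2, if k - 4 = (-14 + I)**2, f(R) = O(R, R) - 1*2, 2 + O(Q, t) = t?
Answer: 3500733889/5476 ≈ 6.3929e+5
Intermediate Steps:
O(Q, t) = -2 + t
f(R) = -4 + R (f(R) = (-2 + R) - 1*2 = (-2 + R) - 2 = -4 + R)
k = 68 (k = 4 + (-14 + 6)**2 = 4 + (-8)**2 = 4 + 64 = 68)
((f(-25) - 299)/(k + 524) - 799)**2 = (((-4 - 25) - 299)/(68 + 524) - 799)**2 = ((-29 - 299)/592 - 799)**2 = (-328*1/592 - 799)**2 = (-41/74 - 799)**2 = (-59167/74)**2 = 3500733889/5476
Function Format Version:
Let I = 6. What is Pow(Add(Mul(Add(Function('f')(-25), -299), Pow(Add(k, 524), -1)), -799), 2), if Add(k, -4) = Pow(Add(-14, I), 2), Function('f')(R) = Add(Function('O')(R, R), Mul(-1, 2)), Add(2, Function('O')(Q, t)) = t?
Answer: Rational(3500733889, 5476) ≈ 6.3929e+5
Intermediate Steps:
Function('O')(Q, t) = Add(-2, t)
Function('f')(R) = Add(-4, R) (Function('f')(R) = Add(Add(-2, R), Mul(-1, 2)) = Add(Add(-2, R), -2) = Add(-4, R))
k = 68 (k = Add(4, Pow(Add(-14, 6), 2)) = Add(4, Pow(-8, 2)) = Add(4, 64) = 68)
Pow(Add(Mul(Add(Function('f')(-25), -299), Pow(Add(k, 524), -1)), -799), 2) = Pow(Add(Mul(Add(Add(-4, -25), -299), Pow(Add(68, 524), -1)), -799), 2) = Pow(Add(Mul(Add(-29, -299), Pow(592, -1)), -799), 2) = Pow(Add(Mul(-328, Rational(1, 592)), -799), 2) = Pow(Add(Rational(-41, 74), -799), 2) = Pow(Rational(-59167, 74), 2) = Rational(3500733889, 5476)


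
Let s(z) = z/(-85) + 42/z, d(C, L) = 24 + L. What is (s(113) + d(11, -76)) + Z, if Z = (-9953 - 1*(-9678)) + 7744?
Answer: 71231086/9605 ≈ 7416.0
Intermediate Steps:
Z = 7469 (Z = (-9953 + 9678) + 7744 = -275 + 7744 = 7469)
s(z) = 42/z - z/85 (s(z) = z*(-1/85) + 42/z = -z/85 + 42/z = 42/z - z/85)
(s(113) + d(11, -76)) + Z = ((42/113 - 1/85*113) + (24 - 76)) + 7469 = ((42*(1/113) - 113/85) - 52) + 7469 = ((42/113 - 113/85) - 52) + 7469 = (-9199/9605 - 52) + 7469 = -508659/9605 + 7469 = 71231086/9605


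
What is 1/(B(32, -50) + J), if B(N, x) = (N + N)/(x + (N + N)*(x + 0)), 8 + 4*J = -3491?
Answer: -6500/5686003 ≈ -0.0011432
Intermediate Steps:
J = -3499/4 (J = -2 + (1/4)*(-3491) = -2 - 3491/4 = -3499/4 ≈ -874.75)
B(N, x) = 2*N/(x + 2*N*x) (B(N, x) = (2*N)/(x + (2*N)*x) = (2*N)/(x + 2*N*x) = 2*N/(x + 2*N*x))
1/(B(32, -50) + J) = 1/(2*32/(-50*(1 + 2*32)) - 3499/4) = 1/(2*32*(-1/50)/(1 + 64) - 3499/4) = 1/(2*32*(-1/50)/65 - 3499/4) = 1/(2*32*(-1/50)*(1/65) - 3499/4) = 1/(-32/1625 - 3499/4) = 1/(-5686003/6500) = -6500/5686003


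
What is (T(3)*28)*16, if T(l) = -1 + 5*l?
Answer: 6272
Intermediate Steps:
(T(3)*28)*16 = ((-1 + 5*3)*28)*16 = ((-1 + 15)*28)*16 = (14*28)*16 = 392*16 = 6272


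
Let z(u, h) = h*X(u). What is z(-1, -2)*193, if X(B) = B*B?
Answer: -386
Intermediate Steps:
X(B) = B²
z(u, h) = h*u²
z(-1, -2)*193 = -2*(-1)²*193 = -2*1*193 = -2*193 = -386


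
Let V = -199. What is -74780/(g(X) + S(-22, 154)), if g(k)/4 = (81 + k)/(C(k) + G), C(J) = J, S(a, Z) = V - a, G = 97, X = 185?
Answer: 2108796/4885 ≈ 431.69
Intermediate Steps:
S(a, Z) = -199 - a
g(k) = 4*(81 + k)/(97 + k) (g(k) = 4*((81 + k)/(k + 97)) = 4*((81 + k)/(97 + k)) = 4*(81 + k)/(97 + k))
-74780/(g(X) + S(-22, 154)) = -74780/(4*(81 + 185)/(97 + 185) + (-199 - 1*(-22))) = -74780/(4*266/282 + (-199 + 22)) = -74780/(4*(1/282)*266 - 177) = -74780/(532/141 - 177) = -74780/(-24425/141) = -74780*(-141/24425) = 2108796/4885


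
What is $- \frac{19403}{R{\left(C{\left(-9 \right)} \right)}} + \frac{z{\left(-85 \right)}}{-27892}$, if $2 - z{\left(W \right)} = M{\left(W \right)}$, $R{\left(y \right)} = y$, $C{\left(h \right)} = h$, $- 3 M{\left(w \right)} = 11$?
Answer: $\frac{541188425}{251028} \approx 2155.9$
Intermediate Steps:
$M{\left(w \right)} = - \frac{11}{3}$ ($M{\left(w \right)} = \left(- \frac{1}{3}\right) 11 = - \frac{11}{3}$)
$z{\left(W \right)} = \frac{17}{3}$ ($z{\left(W \right)} = 2 - - \frac{11}{3} = 2 + \frac{11}{3} = \frac{17}{3}$)
$- \frac{19403}{R{\left(C{\left(-9 \right)} \right)}} + \frac{z{\left(-85 \right)}}{-27892} = - \frac{19403}{-9} + \frac{17}{3 \left(-27892\right)} = \left(-19403\right) \left(- \frac{1}{9}\right) + \frac{17}{3} \left(- \frac{1}{27892}\right) = \frac{19403}{9} - \frac{17}{83676} = \frac{541188425}{251028}$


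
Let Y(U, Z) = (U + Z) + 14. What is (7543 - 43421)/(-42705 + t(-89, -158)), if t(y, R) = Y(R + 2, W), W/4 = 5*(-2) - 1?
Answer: 35878/42891 ≈ 0.83649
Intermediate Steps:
W = -44 (W = 4*(5*(-2) - 1) = 4*(-10 - 1) = 4*(-11) = -44)
Y(U, Z) = 14 + U + Z
t(y, R) = -28 + R (t(y, R) = 14 + (R + 2) - 44 = 14 + (2 + R) - 44 = -28 + R)
(7543 - 43421)/(-42705 + t(-89, -158)) = (7543 - 43421)/(-42705 + (-28 - 158)) = -35878/(-42705 - 186) = -35878/(-42891) = -35878*(-1/42891) = 35878/42891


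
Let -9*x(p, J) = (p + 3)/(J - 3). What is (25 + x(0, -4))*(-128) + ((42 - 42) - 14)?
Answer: -67622/21 ≈ -3220.1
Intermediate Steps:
x(p, J) = -(3 + p)/(9*(-3 + J)) (x(p, J) = -(p + 3)/(9*(J - 3)) = -(3 + p)/(9*(-3 + J)))
(25 + x(0, -4))*(-128) + ((42 - 42) - 14) = (25 + (-3 - 1*0)/(9*(-3 - 4)))*(-128) + ((42 - 42) - 14) = (25 + (1/9)*(-3 + 0)/(-7))*(-128) + (0 - 14) = (25 + (1/9)*(-1/7)*(-3))*(-128) - 14 = (25 + 1/21)*(-128) - 14 = (526/21)*(-128) - 14 = -67328/21 - 14 = -67622/21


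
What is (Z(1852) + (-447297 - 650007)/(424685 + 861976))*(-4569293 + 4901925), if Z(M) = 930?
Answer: 132553566601744/428887 ≈ 3.0906e+8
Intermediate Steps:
(Z(1852) + (-447297 - 650007)/(424685 + 861976))*(-4569293 + 4901925) = (930 + (-447297 - 650007)/(424685 + 861976))*(-4569293 + 4901925) = (930 - 1097304/1286661)*332632 = (930 - 1097304*1/1286661)*332632 = (930 - 365768/428887)*332632 = (398499142/428887)*332632 = 132553566601744/428887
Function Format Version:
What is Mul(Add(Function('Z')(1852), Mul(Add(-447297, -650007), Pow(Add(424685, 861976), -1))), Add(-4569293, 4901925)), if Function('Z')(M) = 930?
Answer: Rational(132553566601744, 428887) ≈ 3.0906e+8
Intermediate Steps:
Mul(Add(Function('Z')(1852), Mul(Add(-447297, -650007), Pow(Add(424685, 861976), -1))), Add(-4569293, 4901925)) = Mul(Add(930, Mul(Add(-447297, -650007), Pow(Add(424685, 861976), -1))), Add(-4569293, 4901925)) = Mul(Add(930, Mul(-1097304, Pow(1286661, -1))), 332632) = Mul(Add(930, Mul(-1097304, Rational(1, 1286661))), 332632) = Mul(Add(930, Rational(-365768, 428887)), 332632) = Mul(Rational(398499142, 428887), 332632) = Rational(132553566601744, 428887)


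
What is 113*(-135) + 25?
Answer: -15230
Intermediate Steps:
113*(-135) + 25 = -15255 + 25 = -15230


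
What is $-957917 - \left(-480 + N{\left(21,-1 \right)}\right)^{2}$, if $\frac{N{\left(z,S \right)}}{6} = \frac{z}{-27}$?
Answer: $- \frac{10735369}{9} \approx -1.1928 \cdot 10^{6}$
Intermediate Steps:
$N{\left(z,S \right)} = - \frac{2 z}{9}$ ($N{\left(z,S \right)} = 6 \frac{z}{-27} = 6 z \left(- \frac{1}{27}\right) = 6 \left(- \frac{z}{27}\right) = - \frac{2 z}{9}$)
$-957917 - \left(-480 + N{\left(21,-1 \right)}\right)^{2} = -957917 - \left(-480 - \frac{14}{3}\right)^{2} = -957917 - \left(- \frac{1454}{3}\right)^{2} = -957917 - \frac{2114116}{9} = - \frac{10735369}{9}$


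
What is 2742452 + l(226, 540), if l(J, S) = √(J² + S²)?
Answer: 2742452 + 2*√85669 ≈ 2.7430e+6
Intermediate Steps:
2742452 + l(226, 540) = 2742452 + √(226² + 540²) = 2742452 + √(51076 + 291600) = 2742452 + √342676 = 2742452 + 2*√85669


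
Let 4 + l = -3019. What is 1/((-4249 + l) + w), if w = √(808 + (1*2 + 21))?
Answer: -2424/17627051 - √831/52881153 ≈ -0.00013806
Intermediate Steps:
l = -3023 (l = -4 - 3019 = -3023)
w = √831 (w = √(808 + (2 + 21)) = √(808 + 23) = √831 ≈ 28.827)
1/((-4249 + l) + w) = 1/((-4249 - 3023) + √831) = 1/(-7272 + √831)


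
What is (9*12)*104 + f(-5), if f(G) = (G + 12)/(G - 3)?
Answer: 89849/8 ≈ 11231.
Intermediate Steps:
f(G) = (12 + G)/(-3 + G)
(9*12)*104 + f(-5) = (9*12)*104 + (12 - 5)/(-3 - 5) = 108*104 + 7/(-8) = 11232 - ⅛*7 = 11232 - 7/8 = 89849/8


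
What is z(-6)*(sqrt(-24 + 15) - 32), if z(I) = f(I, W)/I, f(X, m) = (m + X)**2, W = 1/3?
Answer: 4624/27 - 289*I/18 ≈ 171.26 - 16.056*I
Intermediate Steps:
W = 1/3 ≈ 0.33333
f(X, m) = (X + m)**2
z(I) = (1/3 + I)**2/I (z(I) = (I + 1/3)**2/I = (1/3 + I)**2/I)
z(-6)*(sqrt(-24 + 15) - 32) = ((1/9)*(1 + 3*(-6))**2/(-6))*(sqrt(-24 + 15) - 32) = ((1/9)*(-1/6)*(1 - 18)**2)*(sqrt(-9) - 32) = ((1/9)*(-1/6)*(-17)**2)*(3*I - 32) = ((1/9)*(-1/6)*289)*(-32 + 3*I) = -289*(-32 + 3*I)/54 = 4624/27 - 289*I/18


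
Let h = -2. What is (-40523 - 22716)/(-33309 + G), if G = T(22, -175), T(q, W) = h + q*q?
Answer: 63239/32827 ≈ 1.9264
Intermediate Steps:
T(q, W) = -2 + q² (T(q, W) = -2 + q*q = -2 + q²)
G = 482 (G = -2 + 22² = -2 + 484 = 482)
(-40523 - 22716)/(-33309 + G) = (-40523 - 22716)/(-33309 + 482) = -63239/(-32827) = -63239*(-1/32827) = 63239/32827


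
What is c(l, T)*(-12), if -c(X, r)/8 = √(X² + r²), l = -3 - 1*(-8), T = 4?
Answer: 96*√41 ≈ 614.70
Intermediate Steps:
l = 5 (l = -3 + 8 = 5)
c(X, r) = -8*√(X² + r²)
c(l, T)*(-12) = -8*√(5² + 4²)*(-12) = -8*√(25 + 16)*(-12) = -8*√41*(-12) = 96*√41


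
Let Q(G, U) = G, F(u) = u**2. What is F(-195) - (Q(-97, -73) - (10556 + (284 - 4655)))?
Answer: 44307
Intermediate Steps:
F(-195) - (Q(-97, -73) - (10556 + (284 - 4655))) = (-195)**2 - (-97 - (10556 + (284 - 4655))) = 38025 - (-97 - (10556 - 4371)) = 38025 - (-97 - 1*6185) = 38025 - (-97 - 6185) = 38025 - 1*(-6282) = 38025 + 6282 = 44307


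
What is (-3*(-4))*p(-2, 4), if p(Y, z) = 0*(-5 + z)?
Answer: 0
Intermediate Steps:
p(Y, z) = 0
(-3*(-4))*p(-2, 4) = -3*(-4)*0 = 12*0 = 0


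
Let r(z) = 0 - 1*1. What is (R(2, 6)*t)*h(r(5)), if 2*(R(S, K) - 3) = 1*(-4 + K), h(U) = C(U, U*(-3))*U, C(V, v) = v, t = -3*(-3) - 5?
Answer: -48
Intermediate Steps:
t = 4 (t = 9 - 5 = 4)
r(z) = -1 (r(z) = 0 - 1 = -1)
h(U) = -3*U² (h(U) = (U*(-3))*U = (-3*U)*U = -3*U²)
R(S, K) = 1 + K/2 (R(S, K) = 3 + (1*(-4 + K))/2 = 3 + (-4 + K)/2 = 3 + (-2 + K/2) = 1 + K/2)
(R(2, 6)*t)*h(r(5)) = ((1 + (½)*6)*4)*(-3*(-1)²) = ((1 + 3)*4)*(-3*1) = (4*4)*(-3) = 16*(-3) = -48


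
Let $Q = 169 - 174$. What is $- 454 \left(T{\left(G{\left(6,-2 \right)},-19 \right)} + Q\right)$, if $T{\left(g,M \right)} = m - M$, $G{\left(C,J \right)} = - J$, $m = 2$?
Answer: $-7264$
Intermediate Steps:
$Q = -5$
$T{\left(g,M \right)} = 2 - M$
$- 454 \left(T{\left(G{\left(6,-2 \right)},-19 \right)} + Q\right) = - 454 \left(\left(2 - -19\right) - 5\right) = - 454 \left(\left(2 + 19\right) - 5\right) = - 454 \left(21 - 5\right) = \left(-454\right) 16 = -7264$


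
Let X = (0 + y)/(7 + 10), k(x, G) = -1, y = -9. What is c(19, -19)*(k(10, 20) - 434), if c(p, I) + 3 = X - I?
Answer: -114405/17 ≈ -6729.7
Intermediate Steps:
X = -9/17 (X = (0 - 9)/(7 + 10) = -9/17 ≈ -0.52941)
c(p, I) = -60/17 - I (c(p, I) = -3 + (-9/17 - I) = -60/17 - I)
c(19, -19)*(k(10, 20) - 434) = (-60/17 - 1*(-19))*(-1 - 434) = (-60/17 + 19)*(-435) = (263/17)*(-435) = -114405/17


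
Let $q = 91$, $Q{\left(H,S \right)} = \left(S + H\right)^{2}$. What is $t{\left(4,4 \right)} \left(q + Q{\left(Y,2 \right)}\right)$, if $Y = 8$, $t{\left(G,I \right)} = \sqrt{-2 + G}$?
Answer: $191 \sqrt{2} \approx 270.11$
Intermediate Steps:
$Q{\left(H,S \right)} = \left(H + S\right)^{2}$
$t{\left(4,4 \right)} \left(q + Q{\left(Y,2 \right)}\right) = \sqrt{-2 + 4} \left(91 + \left(8 + 2\right)^{2}\right) = \sqrt{2} \left(91 + 10^{2}\right) = \sqrt{2} \left(91 + 100\right) = \sqrt{2} \cdot 191 = 191 \sqrt{2}$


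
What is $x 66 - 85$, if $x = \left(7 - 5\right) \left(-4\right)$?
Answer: $-613$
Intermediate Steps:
$x = -8$ ($x = 2 \left(-4\right) = -8$)
$x 66 - 85 = \left(-8\right) 66 - 85 = -528 - 85 = -613$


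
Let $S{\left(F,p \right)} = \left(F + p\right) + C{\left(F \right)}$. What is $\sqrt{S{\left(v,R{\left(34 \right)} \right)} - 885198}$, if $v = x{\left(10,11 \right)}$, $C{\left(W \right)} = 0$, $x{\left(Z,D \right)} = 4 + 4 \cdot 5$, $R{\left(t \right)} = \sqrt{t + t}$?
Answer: $\sqrt{-885174 + 2 \sqrt{17}} \approx 940.83 i$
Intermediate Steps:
$R{\left(t \right)} = \sqrt{2} \sqrt{t}$ ($R{\left(t \right)} = \sqrt{2 t} = \sqrt{2} \sqrt{t}$)
$x{\left(Z,D \right)} = 24$ ($x{\left(Z,D \right)} = 4 + 20 = 24$)
$v = 24$
$S{\left(F,p \right)} = F + p$ ($S{\left(F,p \right)} = \left(F + p\right) + 0 = F + p$)
$\sqrt{S{\left(v,R{\left(34 \right)} \right)} - 885198} = \sqrt{\left(24 + \sqrt{2} \sqrt{34}\right) - 885198} = \sqrt{\left(24 + 2 \sqrt{17}\right) - 885198} = \sqrt{-885174 + 2 \sqrt{17}}$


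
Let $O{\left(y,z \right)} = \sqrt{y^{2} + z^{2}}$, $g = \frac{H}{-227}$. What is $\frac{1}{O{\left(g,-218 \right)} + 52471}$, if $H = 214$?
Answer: $\frac{2703778159}{141867494870897} - \frac{454 \sqrt{612227498}}{141867494870897} \approx 1.8979 \cdot 10^{-5}$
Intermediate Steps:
$g = - \frac{214}{227}$ ($g = \frac{214}{-227} = 214 \left(- \frac{1}{227}\right) = - \frac{214}{227} \approx -0.94273$)
$\frac{1}{O{\left(g,-218 \right)} + 52471} = \frac{1}{\sqrt{\left(- \frac{214}{227}\right)^{2} + \left(-218\right)^{2}} + 52471} = \frac{1}{\sqrt{\frac{45796}{51529} + 47524} + 52471} = \frac{1}{\sqrt{\frac{2448909992}{51529}} + 52471} = \frac{1}{\frac{2 \sqrt{612227498}}{227} + 52471} = \frac{1}{52471 + \frac{2 \sqrt{612227498}}{227}}$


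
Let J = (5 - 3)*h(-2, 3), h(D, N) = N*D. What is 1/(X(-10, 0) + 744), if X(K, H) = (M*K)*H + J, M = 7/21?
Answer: 1/732 ≈ 0.0013661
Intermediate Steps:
M = ⅓ (M = 7*(1/21) = ⅓ ≈ 0.33333)
h(D, N) = D*N
J = -12 (J = (5 - 3)*(-2*3) = 2*(-6) = -12)
X(K, H) = -12 + H*K/3 (X(K, H) = (K/3)*H - 12 = H*K/3 - 12 = -12 + H*K/3)
1/(X(-10, 0) + 744) = 1/((-12 + (⅓)*0*(-10)) + 744) = 1/((-12 + 0) + 744) = 1/(-12 + 744) = 1/732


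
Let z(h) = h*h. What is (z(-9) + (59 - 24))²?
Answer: 13456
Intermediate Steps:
z(h) = h²
(z(-9) + (59 - 24))² = ((-9)² + (59 - 24))² = (81 + 35)² = 116² = 13456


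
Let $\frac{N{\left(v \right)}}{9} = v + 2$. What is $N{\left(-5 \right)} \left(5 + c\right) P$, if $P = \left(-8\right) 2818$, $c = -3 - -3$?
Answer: $3043440$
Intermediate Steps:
$N{\left(v \right)} = 18 + 9 v$ ($N{\left(v \right)} = 9 \left(v + 2\right) = 9 \left(2 + v\right) = 18 + 9 v$)
$c = 0$ ($c = -3 + 3 = 0$)
$P = -22544$
$N{\left(-5 \right)} \left(5 + c\right) P = \left(18 + 9 \left(-5\right)\right) \left(5 + 0\right) \left(-22544\right) = \left(18 - 45\right) 5 \left(-22544\right) = \left(-27\right) 5 \left(-22544\right) = \left(-135\right) \left(-22544\right) = 3043440$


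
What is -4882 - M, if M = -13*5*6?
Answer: -4492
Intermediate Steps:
M = -390 (M = -65*6 = -390)
-4882 - M = -4882 - 1*(-390) = -4882 + 390 = -4492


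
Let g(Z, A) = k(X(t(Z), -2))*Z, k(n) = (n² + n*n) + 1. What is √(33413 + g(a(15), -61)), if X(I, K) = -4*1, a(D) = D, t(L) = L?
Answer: 14*√173 ≈ 184.14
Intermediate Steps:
X(I, K) = -4
k(n) = 1 + 2*n² (k(n) = (n² + n²) + 1 = 2*n² + 1 = 1 + 2*n²)
g(Z, A) = 33*Z (g(Z, A) = (1 + 2*(-4)²)*Z = (1 + 2*16)*Z = (1 + 32)*Z = 33*Z)
√(33413 + g(a(15), -61)) = √(33413 + 33*15) = √(33413 + 495) = √33908 = 14*√173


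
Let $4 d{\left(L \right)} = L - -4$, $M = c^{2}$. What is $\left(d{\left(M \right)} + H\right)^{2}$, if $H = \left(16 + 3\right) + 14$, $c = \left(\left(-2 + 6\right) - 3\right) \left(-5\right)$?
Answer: $\frac{25921}{16} \approx 1620.1$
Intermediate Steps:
$c = -5$ ($c = \left(4 - 3\right) \left(-5\right) = 1 \left(-5\right) = -5$)
$H = 33$ ($H = 19 + 14 = 33$)
$M = 25$ ($M = \left(-5\right)^{2} = 25$)
$d{\left(L \right)} = 1 + \frac{L}{4}$ ($d{\left(L \right)} = \frac{L - -4}{4} = \frac{L + 4}{4} = \frac{4 + L}{4} = 1 + \frac{L}{4}$)
$\left(d{\left(M \right)} + H\right)^{2} = \left(\left(1 + \frac{1}{4} \cdot 25\right) + 33\right)^{2} = \left(\left(1 + \frac{25}{4}\right) + 33\right)^{2} = \left(\frac{29}{4} + 33\right)^{2} = \left(\frac{161}{4}\right)^{2} = \frac{25921}{16}$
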